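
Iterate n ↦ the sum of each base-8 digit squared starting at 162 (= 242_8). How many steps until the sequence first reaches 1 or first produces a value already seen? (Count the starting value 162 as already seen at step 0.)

162 = (2,4,2)_8 → 2² + 4² + 2² = 24
24 = (3,0)_8 → 3² + 0² = 9
9 = (1,1)_8 → 1² + 1² = 2
2 = (2)_8 → 2² = 4
4 = (4)_8 → 4² = 16
16 = (2,0)_8 → 2² + 0² = 4  — 4 repeats.
That took 6 steps.

6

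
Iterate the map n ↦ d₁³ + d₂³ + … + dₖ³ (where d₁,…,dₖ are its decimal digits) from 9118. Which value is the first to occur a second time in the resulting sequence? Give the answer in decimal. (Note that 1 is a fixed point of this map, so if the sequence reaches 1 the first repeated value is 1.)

9118 → 9³ + 1³ + 1³ + 8³ = 1243
1243 → 1³ + 2³ + 4³ + 3³ = 100
100 → 1³ + 0³ + 0³ = 1  — reached the fixed point 1.
1 → 1, so 1 is the first repeated value.

1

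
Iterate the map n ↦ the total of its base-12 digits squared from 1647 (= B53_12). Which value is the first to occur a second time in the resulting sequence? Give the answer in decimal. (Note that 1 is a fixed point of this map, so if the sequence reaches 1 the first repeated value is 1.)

104

1647 = (11,5,3)_12 → 11² + 5² + 3² = 155
155 = (1,0,11)_12 → 1² + 0² + 11² = 122
122 = (10,2)_12 → 10² + 2² = 104
104 = (8,8)_12 → 8² + 8² = 128
128 = (10,8)_12 → 10² + 8² = 164
164 = (1,1,8)_12 → 1² + 1² + 8² = 66
66 = (5,6)_12 → 5² + 6² = 61
61 = (5,1)_12 → 5² + 1² = 26
26 = (2,2)_12 → 2² + 2² = 8
8 = (8)_12 → 8² = 64
64 = (5,4)_12 → 5² + 4² = 41
41 = (3,5)_12 → 3² + 5² = 34
34 = (2,10)_12 → 2² + 10² = 104  — 104 already appeared earlier.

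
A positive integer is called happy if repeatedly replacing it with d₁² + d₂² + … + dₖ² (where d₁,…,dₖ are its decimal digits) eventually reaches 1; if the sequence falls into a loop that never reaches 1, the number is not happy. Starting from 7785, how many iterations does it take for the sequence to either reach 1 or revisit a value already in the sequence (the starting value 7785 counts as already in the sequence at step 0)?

7785 → 7² + 7² + 8² + 5² = 49 + 49 + 64 + 25 = 187
187 → 1² + 8² + 7² = 1 + 64 + 49 = 114
114 → 1² + 1² + 4² = 1 + 1 + 16 = 18
18 → 1² + 8² = 1 + 64 = 65
65 → 6² + 5² = 36 + 25 = 61
61 → 6² + 1² = 36 + 1 = 37
37 → 3² + 7² = 9 + 49 = 58
58 → 5² + 8² = 25 + 64 = 89
89 → 8² + 9² = 64 + 81 = 145
145 → 1² + 4² + 5² = 1 + 16 + 25 = 42
42 → 4² + 2² = 16 + 4 = 20
20 → 2² + 0² = 4 + 0 = 4
4 → 4² = 16
16 → 1² + 6² = 1 + 36 = 37  — 37 repeats.
That took 14 steps.

14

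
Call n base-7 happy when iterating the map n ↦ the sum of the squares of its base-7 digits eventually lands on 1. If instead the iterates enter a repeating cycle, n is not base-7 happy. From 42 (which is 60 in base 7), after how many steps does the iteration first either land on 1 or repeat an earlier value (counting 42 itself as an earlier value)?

6

42 = (6,0)_7 → 6² + 0² = 36
36 = (5,1)_7 → 5² + 1² = 26
26 = (3,5)_7 → 3² + 5² = 34
34 = (4,6)_7 → 4² + 6² = 52
52 = (1,0,3)_7 → 1² + 0² + 3² = 10
10 = (1,3)_7 → 1² + 3² = 10  — 10 repeats.
That took 6 steps.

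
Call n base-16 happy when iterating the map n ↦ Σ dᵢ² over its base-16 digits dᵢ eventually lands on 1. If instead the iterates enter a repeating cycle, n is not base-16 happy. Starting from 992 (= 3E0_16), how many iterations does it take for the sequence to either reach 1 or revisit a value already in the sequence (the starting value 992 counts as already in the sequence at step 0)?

992 = (3,14,0)_16 → 205
205 = (12,13)_16 → 313
313 = (1,3,9)_16 → 91
91 = (5,11)_16 → 146
146 = (9,2)_16 → 85
85 = (5,5)_16 → 50
50 = (3,2)_16 → 13
13 = (13)_16 → 169
169 = (10,9)_16 → 181
181 = (11,5)_16 → 146  — 146 repeats.
That took 10 steps.

10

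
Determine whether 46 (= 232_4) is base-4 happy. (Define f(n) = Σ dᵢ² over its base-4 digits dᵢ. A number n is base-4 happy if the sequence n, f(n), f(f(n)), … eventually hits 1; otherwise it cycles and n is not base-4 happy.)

46 = (2,3,2)_4 → 2² + 3² + 2² = 17
17 = (1,0,1)_4 → 1² + 0² + 1² = 2
2 = (2)_4 → 2² = 4
4 = (1,0)_4 → 1² + 0² = 1  — reached 1.

base-4 happy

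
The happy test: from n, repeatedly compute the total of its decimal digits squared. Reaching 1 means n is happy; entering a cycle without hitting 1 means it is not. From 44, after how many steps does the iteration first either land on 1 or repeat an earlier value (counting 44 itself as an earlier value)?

44 → 32
32 → 13
13 → 10
10 → 1  — reached 1.
That took 4 steps.

4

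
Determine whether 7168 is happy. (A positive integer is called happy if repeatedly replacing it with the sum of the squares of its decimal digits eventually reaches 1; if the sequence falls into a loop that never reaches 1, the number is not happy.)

7168 → 7² + 1² + 6² + 8² = 150
150 → 1² + 5² + 0² = 26
26 → 2² + 6² = 40
40 → 4² + 0² = 16
16 → 1² + 6² = 37
37 → 3² + 7² = 58
58 → 5² + 8² = 89
89 → 8² + 9² = 145
145 → 1² + 4² + 5² = 42
42 → 4² + 2² = 20
20 → 2² + 0² = 4
4 → 4² = 16  — 16 already seen; the sequence cycles without reaching 1.

not happy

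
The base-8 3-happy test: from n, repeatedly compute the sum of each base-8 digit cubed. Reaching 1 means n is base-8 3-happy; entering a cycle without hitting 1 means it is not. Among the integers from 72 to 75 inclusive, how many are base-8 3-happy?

72: 72 → 2 → 8 → 1  — base-8 3-happy
73: 73 → 3 → 27 → 54 → 432 → 432  — not base-8 3-happy
74: 74 → 10 → 9 → 2 → 8 → 1  — base-8 3-happy
75: 75 → 29 → 152 → 35 → 91 → 55 → 559 → 469 → 476 → 434 → 440 → 559  — not base-8 3-happy
base-8 3-happy: 72, 74

2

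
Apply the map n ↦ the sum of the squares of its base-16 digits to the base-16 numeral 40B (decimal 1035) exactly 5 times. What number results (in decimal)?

170

1035 = (4,0,11)_16 → 4² + 0² + 11² = 137
137 = (8,9)_16 → 8² + 9² = 145
145 = (9,1)_16 → 9² + 1² = 82
82 = (5,2)_16 → 5² + 2² = 29
29 = (1,13)_16 → 1² + 13² = 170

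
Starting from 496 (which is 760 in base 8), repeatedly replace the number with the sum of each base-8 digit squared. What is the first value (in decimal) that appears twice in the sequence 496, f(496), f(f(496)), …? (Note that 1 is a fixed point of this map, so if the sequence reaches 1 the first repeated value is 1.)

496 = (7,6,0)_8 → 7² + 6² + 0² = 85
85 = (1,2,5)_8 → 1² + 2² + 5² = 30
30 = (3,6)_8 → 3² + 6² = 45
45 = (5,5)_8 → 5² + 5² = 50
50 = (6,2)_8 → 6² + 2² = 40
40 = (5,0)_8 → 5² + 0² = 25
25 = (3,1)_8 → 3² + 1² = 10
10 = (1,2)_8 → 1² + 2² = 5
5 = (5)_8 → 5² = 25  — 25 already appeared earlier.

25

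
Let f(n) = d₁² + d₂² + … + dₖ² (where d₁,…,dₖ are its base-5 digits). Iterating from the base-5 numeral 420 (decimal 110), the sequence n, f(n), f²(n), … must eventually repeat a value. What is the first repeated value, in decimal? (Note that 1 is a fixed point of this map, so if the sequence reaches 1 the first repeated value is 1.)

16

110 = (4,2,0)_5 → 4² + 2² + 0² = 20
20 = (4,0)_5 → 4² + 0² = 16
16 = (3,1)_5 → 3² + 1² = 10
10 = (2,0)_5 → 2² + 0² = 4
4 = (4)_5 → 4² = 16  — 16 already appeared earlier.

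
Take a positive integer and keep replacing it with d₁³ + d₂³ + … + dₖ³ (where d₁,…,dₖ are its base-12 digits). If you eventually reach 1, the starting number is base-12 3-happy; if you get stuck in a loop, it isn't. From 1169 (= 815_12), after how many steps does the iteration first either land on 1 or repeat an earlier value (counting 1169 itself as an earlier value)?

1169 = (8,1,5)_12 → 8³ + 1³ + 5³ = 512 + 1 + 125 = 638
638 = (4,5,2)_12 → 4³ + 5³ + 2³ = 64 + 125 + 8 = 197
197 = (1,4,5)_12 → 1³ + 4³ + 5³ = 1 + 64 + 125 = 190
190 = (1,3,10)_12 → 1³ + 3³ + 10³ = 1 + 27 + 1000 = 1028
1028 = (7,1,8)_12 → 7³ + 1³ + 8³ = 343 + 1 + 512 = 856
856 = (5,11,4)_12 → 5³ + 11³ + 4³ = 125 + 1331 + 64 = 1520
1520 = (10,6,8)_12 → 10³ + 6³ + 8³ = 1000 + 216 + 512 = 1728
1728 = (1,0,0,0)_12 → 1³ + 0³ + 0³ + 0³ = 1 + 0 + 0 + 0 = 1  — reached 1.
That took 8 steps.

8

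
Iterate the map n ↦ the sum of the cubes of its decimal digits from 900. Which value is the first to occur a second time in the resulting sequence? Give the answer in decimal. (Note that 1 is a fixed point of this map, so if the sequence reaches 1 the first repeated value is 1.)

900 → 729
729 → 1080
1080 → 513
513 → 153
153 → 153  — 153 already appeared earlier.

153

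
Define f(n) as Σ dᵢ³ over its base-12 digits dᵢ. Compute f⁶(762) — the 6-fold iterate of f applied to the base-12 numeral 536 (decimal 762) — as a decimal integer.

1520

762 = (5,3,6)_12 → 5³ + 3³ + 6³ = 368
368 = (2,6,8)_12 → 2³ + 6³ + 8³ = 736
736 = (5,1,4)_12 → 5³ + 1³ + 4³ = 190
190 = (1,3,10)_12 → 1³ + 3³ + 10³ = 1028
1028 = (7,1,8)_12 → 7³ + 1³ + 8³ = 856
856 = (5,11,4)_12 → 5³ + 11³ + 4³ = 1520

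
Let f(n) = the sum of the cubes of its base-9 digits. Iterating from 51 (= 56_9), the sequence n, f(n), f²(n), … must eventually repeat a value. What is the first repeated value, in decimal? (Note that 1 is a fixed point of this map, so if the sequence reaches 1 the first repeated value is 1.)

51 = (5,6)_9 → 5³ + 6³ = 125 + 216 = 341
341 = (4,1,8)_9 → 4³ + 1³ + 8³ = 64 + 1 + 512 = 577
577 = (7,1,1)_9 → 7³ + 1³ + 1³ = 343 + 1 + 1 = 345
345 = (4,2,3)_9 → 4³ + 2³ + 3³ = 64 + 8 + 27 = 99
99 = (1,2,0)_9 → 1³ + 2³ + 0³ = 1 + 8 + 0 = 9
9 = (1,0)_9 → 1³ + 0³ = 1 + 0 = 1  — reached the fixed point 1.
1 → 1, so 1 is the first repeated value.

1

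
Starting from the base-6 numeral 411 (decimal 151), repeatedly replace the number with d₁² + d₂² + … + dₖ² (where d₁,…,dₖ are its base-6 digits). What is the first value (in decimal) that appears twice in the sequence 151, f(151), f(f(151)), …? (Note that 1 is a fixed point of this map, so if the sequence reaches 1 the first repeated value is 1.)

151 = (4,1,1)_6 → 4² + 1² + 1² = 18
18 = (3,0)_6 → 3² + 0² = 9
9 = (1,3)_6 → 1² + 3² = 10
10 = (1,4)_6 → 1² + 4² = 17
17 = (2,5)_6 → 2² + 5² = 29
29 = (4,5)_6 → 4² + 5² = 41
41 = (1,0,5)_6 → 1² + 0² + 5² = 26
26 = (4,2)_6 → 4² + 2² = 20
20 = (3,2)_6 → 3² + 2² = 13
13 = (2,1)_6 → 2² + 1² = 5
5 = (5)_6 → 5² = 25
25 = (4,1)_6 → 4² + 1² = 17  — 17 already appeared earlier.

17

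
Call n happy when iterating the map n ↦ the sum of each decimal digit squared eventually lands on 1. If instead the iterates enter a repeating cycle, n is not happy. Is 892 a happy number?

892 → 149
149 → 98
98 → 145
145 → 42
42 → 20
20 → 4
4 → 16
16 → 37
37 → 58
58 → 89
89 → 145  — 145 already seen; the sequence cycles without reaching 1.

not happy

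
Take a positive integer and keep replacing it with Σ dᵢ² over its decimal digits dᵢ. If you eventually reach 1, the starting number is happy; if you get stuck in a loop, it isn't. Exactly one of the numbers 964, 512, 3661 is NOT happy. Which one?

964: 964 → 133 → 19 → 82 → 68 → 100 → 1  — reaches 1 (happy)
512: 512 → 30 → 9 → 81 → 65 → 61 → 37 → 58 → 89 → 145 → 42 → 20 → 4 → 16 → 37  — repeats 37 (not happy)
3661: 3661 → 82 → 68 → 100 → 1  — reaches 1 (happy)

512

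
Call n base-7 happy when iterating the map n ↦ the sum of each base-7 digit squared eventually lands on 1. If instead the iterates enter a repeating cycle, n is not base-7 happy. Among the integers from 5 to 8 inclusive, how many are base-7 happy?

1

5: 5 → 25 → 25  — not base-7 happy
6: 6 → 36 → 26 → 34 → 52 → 10 → 10  — not base-7 happy
7: 7 → 1  — base-7 happy
8: 8 → 2 → 4 → 16 → 8  — not base-7 happy
base-7 happy: 7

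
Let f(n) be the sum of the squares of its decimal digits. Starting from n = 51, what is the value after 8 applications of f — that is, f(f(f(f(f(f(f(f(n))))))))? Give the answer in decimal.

51 → 5² + 1² = 26
26 → 2² + 6² = 40
40 → 4² + 0² = 16
16 → 1² + 6² = 37
37 → 3² + 7² = 58
58 → 5² + 8² = 89
89 → 8² + 9² = 145
145 → 1² + 4² + 5² = 42

42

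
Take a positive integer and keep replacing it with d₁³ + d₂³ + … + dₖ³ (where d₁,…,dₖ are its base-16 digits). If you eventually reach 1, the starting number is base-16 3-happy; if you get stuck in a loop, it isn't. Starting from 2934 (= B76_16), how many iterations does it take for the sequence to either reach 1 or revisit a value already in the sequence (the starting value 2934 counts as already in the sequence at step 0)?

2934 = (11,7,6)_16 → 1890
1890 = (7,6,2)_16 → 567
567 = (2,3,7)_16 → 378
378 = (1,7,10)_16 → 1344
1344 = (5,4,0)_16 → 189
189 = (11,13)_16 → 3528
3528 = (13,12,8)_16 → 4437
4437 = (1,1,5,5)_16 → 252
252 = (15,12)_16 → 5103
5103 = (1,3,14,15)_16 → 6147
6147 = (1,8,0,3)_16 → 540
540 = (2,1,12)_16 → 1737
1737 = (6,12,9)_16 → 2673
2673 = (10,7,1)_16 → 1344  — 1344 repeats.
That took 14 steps.

14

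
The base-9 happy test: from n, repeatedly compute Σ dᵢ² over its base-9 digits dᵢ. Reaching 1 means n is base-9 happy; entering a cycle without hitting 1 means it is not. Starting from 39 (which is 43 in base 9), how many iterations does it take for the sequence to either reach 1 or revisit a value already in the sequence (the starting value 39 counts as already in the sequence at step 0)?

5

39 = (4,3)_9 → 4² + 3² = 16 + 9 = 25
25 = (2,7)_9 → 2² + 7² = 4 + 49 = 53
53 = (5,8)_9 → 5² + 8² = 25 + 64 = 89
89 = (1,0,8)_9 → 1² + 0² + 8² = 1 + 0 + 64 = 65
65 = (7,2)_9 → 7² + 2² = 49 + 4 = 53  — 53 repeats.
That took 5 steps.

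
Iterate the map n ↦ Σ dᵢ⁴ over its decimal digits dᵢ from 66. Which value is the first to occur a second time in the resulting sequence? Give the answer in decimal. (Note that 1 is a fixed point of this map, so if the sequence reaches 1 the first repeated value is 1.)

66 → 6⁴ + 6⁴ = 2592
2592 → 2⁴ + 5⁴ + 9⁴ + 2⁴ = 7218
7218 → 7⁴ + 2⁴ + 1⁴ + 8⁴ = 6514
6514 → 6⁴ + 5⁴ + 1⁴ + 4⁴ = 2178
2178 → 2⁴ + 1⁴ + 7⁴ + 8⁴ = 6514  — 6514 already appeared earlier.

6514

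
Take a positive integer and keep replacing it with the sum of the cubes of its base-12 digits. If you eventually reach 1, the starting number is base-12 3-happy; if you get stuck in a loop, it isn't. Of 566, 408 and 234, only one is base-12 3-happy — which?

566: 566 → 1366 → 1854 → 1217 → 762 → 368 → 736 → 190 → 1028 → 856 → 1520 → 1728 → 1  — reaches 1 (base-12 3-happy)
408: 408 → 1008 → 343 → 415 → 1351 → 1136 → 1855 → 1344 → 793 → 342 → 288 → 8 → 512 → 755 → 1464 → 1008  — repeats 1008 (not base-12 3-happy)
234: 234 → 560 → 1539 → 1539  — repeats 1539 (not base-12 3-happy)

566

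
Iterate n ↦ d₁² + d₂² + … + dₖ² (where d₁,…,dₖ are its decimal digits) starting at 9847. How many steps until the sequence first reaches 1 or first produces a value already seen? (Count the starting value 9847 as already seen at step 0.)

14

9847 → 9² + 8² + 4² + 7² = 81 + 64 + 16 + 49 = 210
210 → 2² + 1² + 0² = 4 + 1 + 0 = 5
5 → 5² = 25
25 → 2² + 5² = 4 + 25 = 29
29 → 2² + 9² = 4 + 81 = 85
85 → 8² + 5² = 64 + 25 = 89
89 → 8² + 9² = 64 + 81 = 145
145 → 1² + 4² + 5² = 1 + 16 + 25 = 42
42 → 4² + 2² = 16 + 4 = 20
20 → 2² + 0² = 4 + 0 = 4
4 → 4² = 16
16 → 1² + 6² = 1 + 36 = 37
37 → 3² + 7² = 9 + 49 = 58
58 → 5² + 8² = 25 + 64 = 89  — 89 repeats.
That took 14 steps.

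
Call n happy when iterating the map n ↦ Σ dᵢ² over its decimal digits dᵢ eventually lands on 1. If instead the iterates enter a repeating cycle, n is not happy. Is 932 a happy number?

932 → 9² + 3² + 2² = 81 + 9 + 4 = 94
94 → 9² + 4² = 81 + 16 = 97
97 → 9² + 7² = 81 + 49 = 130
130 → 1² + 3² + 0² = 1 + 9 + 0 = 10
10 → 1² + 0² = 1 + 0 = 1  — reached 1.

happy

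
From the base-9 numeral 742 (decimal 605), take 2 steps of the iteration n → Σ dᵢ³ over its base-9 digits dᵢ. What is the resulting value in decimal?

127

605 = (7,4,2)_9 → 7³ + 4³ + 2³ = 415
415 = (5,1,1)_9 → 5³ + 1³ + 1³ = 127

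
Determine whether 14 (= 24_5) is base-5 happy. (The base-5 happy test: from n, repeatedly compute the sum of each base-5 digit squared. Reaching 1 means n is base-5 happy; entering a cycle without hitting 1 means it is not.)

14 = (2,4)_5 → 20
20 = (4,0)_5 → 16
16 = (3,1)_5 → 10
10 = (2,0)_5 → 4
4 = (4)_5 → 16  — 16 already seen; the sequence cycles without reaching 1.

not base-5 happy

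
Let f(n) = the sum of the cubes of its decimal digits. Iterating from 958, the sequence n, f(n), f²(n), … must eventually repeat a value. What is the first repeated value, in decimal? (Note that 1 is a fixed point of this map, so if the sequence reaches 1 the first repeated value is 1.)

133

958 → 9³ + 5³ + 8³ = 729 + 125 + 512 = 1366
1366 → 1³ + 3³ + 6³ + 6³ = 1 + 27 + 216 + 216 = 460
460 → 4³ + 6³ + 0³ = 64 + 216 + 0 = 280
280 → 2³ + 8³ + 0³ = 8 + 512 + 0 = 520
520 → 5³ + 2³ + 0³ = 125 + 8 + 0 = 133
133 → 1³ + 3³ + 3³ = 1 + 27 + 27 = 55
55 → 5³ + 5³ = 125 + 125 = 250
250 → 2³ + 5³ + 0³ = 8 + 125 + 0 = 133  — 133 already appeared earlier.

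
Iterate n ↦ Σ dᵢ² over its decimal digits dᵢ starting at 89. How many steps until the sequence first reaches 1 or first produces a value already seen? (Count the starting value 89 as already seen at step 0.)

89 → 8² + 9² = 64 + 81 = 145
145 → 1² + 4² + 5² = 1 + 16 + 25 = 42
42 → 4² + 2² = 16 + 4 = 20
20 → 2² + 0² = 4 + 0 = 4
4 → 4² = 16
16 → 1² + 6² = 1 + 36 = 37
37 → 3² + 7² = 9 + 49 = 58
58 → 5² + 8² = 25 + 64 = 89  — 89 repeats.
That took 8 steps.

8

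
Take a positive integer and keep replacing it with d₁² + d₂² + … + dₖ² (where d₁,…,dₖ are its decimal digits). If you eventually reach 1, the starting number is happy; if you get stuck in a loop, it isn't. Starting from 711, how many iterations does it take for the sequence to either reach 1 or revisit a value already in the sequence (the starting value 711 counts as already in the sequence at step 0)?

711 → 7² + 1² + 1² = 51
51 → 5² + 1² = 26
26 → 2² + 6² = 40
40 → 4² + 0² = 16
16 → 1² + 6² = 37
37 → 3² + 7² = 58
58 → 5² + 8² = 89
89 → 8² + 9² = 145
145 → 1² + 4² + 5² = 42
42 → 4² + 2² = 20
20 → 2² + 0² = 4
4 → 4² = 16  — 16 repeats.
That took 12 steps.

12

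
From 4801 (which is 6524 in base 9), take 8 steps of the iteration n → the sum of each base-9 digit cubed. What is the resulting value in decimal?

351

4801 = (6,5,2,4)_9 → 6³ + 5³ + 2³ + 4³ = 216 + 125 + 8 + 64 = 413
413 = (5,0,8)_9 → 5³ + 0³ + 8³ = 125 + 0 + 512 = 637
637 = (7,7,7)_9 → 7³ + 7³ + 7³ = 343 + 343 + 343 = 1029
1029 = (1,3,6,3)_9 → 1³ + 3³ + 6³ + 3³ = 1 + 27 + 216 + 27 = 271
271 = (3,3,1)_9 → 3³ + 3³ + 1³ = 27 + 27 + 1 = 55
55 = (6,1)_9 → 6³ + 1³ = 216 + 1 = 217
217 = (2,6,1)_9 → 2³ + 6³ + 1³ = 8 + 216 + 1 = 225
225 = (2,7,0)_9 → 2³ + 7³ + 0³ = 8 + 343 + 0 = 351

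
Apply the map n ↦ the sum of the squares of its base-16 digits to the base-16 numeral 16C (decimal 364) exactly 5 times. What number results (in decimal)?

364 = (1,6,12)_16 → 181
181 = (11,5)_16 → 146
146 = (9,2)_16 → 85
85 = (5,5)_16 → 50
50 = (3,2)_16 → 13

13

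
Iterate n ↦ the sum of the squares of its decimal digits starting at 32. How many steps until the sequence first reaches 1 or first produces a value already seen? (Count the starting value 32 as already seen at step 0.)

32 → 3² + 2² = 9 + 4 = 13
13 → 1² + 3² = 1 + 9 = 10
10 → 1² + 0² = 1 + 0 = 1  — reached 1.
That took 3 steps.

3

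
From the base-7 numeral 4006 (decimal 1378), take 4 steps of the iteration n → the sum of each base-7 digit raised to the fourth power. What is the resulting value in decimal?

1378 = (4,0,0,6)_7 → 4⁴ + 0⁴ + 0⁴ + 6⁴ = 1552
1552 = (4,3,4,5)_7 → 4⁴ + 3⁴ + 4⁴ + 5⁴ = 1218
1218 = (3,3,6,0)_7 → 3⁴ + 3⁴ + 6⁴ + 0⁴ = 1458
1458 = (4,1,5,2)_7 → 4⁴ + 1⁴ + 5⁴ + 2⁴ = 898

898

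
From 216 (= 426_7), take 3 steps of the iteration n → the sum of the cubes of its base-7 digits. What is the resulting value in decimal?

216 = (4,2,6)_7 → 288
288 = (5,6,1)_7 → 342
342 = (6,6,6)_7 → 648

648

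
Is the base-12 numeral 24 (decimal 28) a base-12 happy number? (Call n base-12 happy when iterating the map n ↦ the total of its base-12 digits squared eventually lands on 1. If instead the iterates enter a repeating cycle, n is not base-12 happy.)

28 = (2,4)_12 → 2² + 4² = 4 + 16 = 20
20 = (1,8)_12 → 1² + 8² = 1 + 64 = 65
65 = (5,5)_12 → 5² + 5² = 25 + 25 = 50
50 = (4,2)_12 → 4² + 2² = 16 + 4 = 20  — 20 already seen; the sequence cycles without reaching 1.

not base-12 happy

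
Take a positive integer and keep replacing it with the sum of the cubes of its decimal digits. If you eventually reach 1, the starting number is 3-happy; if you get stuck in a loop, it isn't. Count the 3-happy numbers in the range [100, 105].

100: 100 → 1  (reaches 1)
101: 101 → 2 → 8 → 512 → 134 → 92 → 737 → 713 → 371 → 371  (repeats 371)
102: 102 → 9 → 729 → 1080 → 513 → 153 → 153  (repeats 153)
103: 103 → 28 → 520 → 133 → 55 → 250 → 133  (repeats 133)
104: 104 → 65 → 341 → 92 → 737 → 713 → 371 → 371  (repeats 371)
105: 105 → 126 → 225 → 141 → 66 → 432 → 99 → 1458 → 702 → 351 → 153 → 153  (repeats 153)
3-happy: 100

1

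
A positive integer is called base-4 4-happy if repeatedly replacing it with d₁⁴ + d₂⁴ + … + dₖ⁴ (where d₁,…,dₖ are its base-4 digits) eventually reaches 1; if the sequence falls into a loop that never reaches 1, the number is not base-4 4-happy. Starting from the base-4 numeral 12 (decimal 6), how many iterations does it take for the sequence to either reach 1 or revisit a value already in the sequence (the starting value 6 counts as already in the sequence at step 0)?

6 = (1,2)_4 → 1⁴ + 2⁴ = 17
17 = (1,0,1)_4 → 1⁴ + 0⁴ + 1⁴ = 2
2 = (2)_4 → 2⁴ = 16
16 = (1,0,0)_4 → 1⁴ + 0⁴ + 0⁴ = 1  — reached 1.
That took 4 steps.

4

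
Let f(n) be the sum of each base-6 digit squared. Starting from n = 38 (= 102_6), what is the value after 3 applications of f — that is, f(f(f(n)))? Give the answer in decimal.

38 = (1,0,2)_6 → 1² + 0² + 2² = 1 + 0 + 4 = 5
5 = (5)_6 → 5² = 25
25 = (4,1)_6 → 4² + 1² = 16 + 1 = 17

17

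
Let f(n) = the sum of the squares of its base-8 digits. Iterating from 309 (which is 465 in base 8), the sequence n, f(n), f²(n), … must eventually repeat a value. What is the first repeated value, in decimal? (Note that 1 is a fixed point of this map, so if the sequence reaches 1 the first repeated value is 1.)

1

309 = (4,6,5)_8 → 77
77 = (1,1,5)_8 → 27
27 = (3,3)_8 → 18
18 = (2,2)_8 → 8
8 = (1,0)_8 → 1  — reached the fixed point 1.
1 → 1, so 1 is the first repeated value.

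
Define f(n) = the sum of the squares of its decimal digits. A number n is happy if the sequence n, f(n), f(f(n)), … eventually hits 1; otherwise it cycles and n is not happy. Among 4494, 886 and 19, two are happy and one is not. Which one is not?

886

4494: 4494 → 129 → 86 → 100 → 1  — reaches 1 (happy)
886: 886 → 164 → 53 → 34 → 25 → 29 → 85 → 89 → 145 → 42 → 20 → 4 → 16 → 37 → 58 → 89  — repeats 89 (not happy)
19: 19 → 82 → 68 → 100 → 1  — reaches 1 (happy)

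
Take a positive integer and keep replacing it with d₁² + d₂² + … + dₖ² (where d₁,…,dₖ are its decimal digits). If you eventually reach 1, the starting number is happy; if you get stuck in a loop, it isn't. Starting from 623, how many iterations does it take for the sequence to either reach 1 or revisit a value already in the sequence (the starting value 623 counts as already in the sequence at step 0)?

5

623 → 49
49 → 97
97 → 130
130 → 10
10 → 1  — reached 1.
That took 5 steps.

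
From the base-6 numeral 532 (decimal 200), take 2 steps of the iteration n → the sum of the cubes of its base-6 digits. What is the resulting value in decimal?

200 = (5,3,2)_6 → 5³ + 3³ + 2³ = 160
160 = (4,2,4)_6 → 4³ + 2³ + 4³ = 136

136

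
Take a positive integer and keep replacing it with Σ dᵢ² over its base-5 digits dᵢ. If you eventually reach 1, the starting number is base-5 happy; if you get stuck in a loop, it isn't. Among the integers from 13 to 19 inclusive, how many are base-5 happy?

13: 13 → 13  (repeats 13)
14: 14 → 20 → 16 → 10 → 4 → 16  (repeats 16)
15: 15 → 9 → 17 → 13 → 13  (repeats 13)
16: 16 → 10 → 4 → 16  (repeats 16)
17: 17 → 13 → 13  (repeats 13)
18: 18 → 18  (repeats 18)
19: 19 → 25 → 1  (reaches 1)
base-5 happy: 19

1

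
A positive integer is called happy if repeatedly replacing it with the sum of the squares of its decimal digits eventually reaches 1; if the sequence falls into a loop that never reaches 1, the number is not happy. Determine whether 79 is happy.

79 → 7² + 9² = 49 + 81 = 130
130 → 1² + 3² + 0² = 1 + 9 + 0 = 10
10 → 1² + 0² = 1 + 0 = 1  — reached 1.

happy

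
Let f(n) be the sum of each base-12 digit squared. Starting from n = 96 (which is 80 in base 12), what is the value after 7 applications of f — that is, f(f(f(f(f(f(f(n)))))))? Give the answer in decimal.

66

96 = (8,0)_12 → 8² + 0² = 64
64 = (5,4)_12 → 5² + 4² = 41
41 = (3,5)_12 → 3² + 5² = 34
34 = (2,10)_12 → 2² + 10² = 104
104 = (8,8)_12 → 8² + 8² = 128
128 = (10,8)_12 → 10² + 8² = 164
164 = (1,1,8)_12 → 1² + 1² + 8² = 66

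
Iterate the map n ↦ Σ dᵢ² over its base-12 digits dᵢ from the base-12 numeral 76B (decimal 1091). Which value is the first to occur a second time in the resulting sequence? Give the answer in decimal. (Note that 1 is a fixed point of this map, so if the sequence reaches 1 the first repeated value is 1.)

25

1091 = (7,6,11)_12 → 7² + 6² + 11² = 206
206 = (1,5,2)_12 → 1² + 5² + 2² = 30
30 = (2,6)_12 → 2² + 6² = 40
40 = (3,4)_12 → 3² + 4² = 25
25 = (2,1)_12 → 2² + 1² = 5
5 = (5)_12 → 5² = 25  — 25 already appeared earlier.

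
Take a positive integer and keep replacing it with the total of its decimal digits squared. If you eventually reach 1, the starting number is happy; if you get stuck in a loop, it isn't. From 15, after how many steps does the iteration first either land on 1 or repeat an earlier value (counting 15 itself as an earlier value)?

15 → 26
26 → 40
40 → 16
16 → 37
37 → 58
58 → 89
89 → 145
145 → 42
42 → 20
20 → 4
4 → 16  — 16 repeats.
That took 11 steps.

11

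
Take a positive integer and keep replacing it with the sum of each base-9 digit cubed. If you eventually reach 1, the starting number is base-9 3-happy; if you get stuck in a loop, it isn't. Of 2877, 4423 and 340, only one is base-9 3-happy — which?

2877: 2877 → 819 → 3 → 27 → 27  — repeats 27 (not base-9 3-happy)
4423: 4423 → 405 → 125 → 577 → 345 → 99 → 9 → 1  — reaches 1 (base-9 3-happy)
340: 340 → 408 → 152 → 856 → 128 → 134 → 638 → 1198 → 470 → 476 → 980 → 540 → 432 → 152  — repeats 152 (not base-9 3-happy)

4423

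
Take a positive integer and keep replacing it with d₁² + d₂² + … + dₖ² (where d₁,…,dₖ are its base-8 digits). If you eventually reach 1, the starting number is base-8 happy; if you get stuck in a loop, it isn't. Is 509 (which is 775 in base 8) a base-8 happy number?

509 = (7,7,5)_8 → 7² + 7² + 5² = 49 + 49 + 25 = 123
123 = (1,7,3)_8 → 1² + 7² + 3² = 1 + 49 + 9 = 59
59 = (7,3)_8 → 7² + 3² = 49 + 9 = 58
58 = (7,2)_8 → 7² + 2² = 49 + 4 = 53
53 = (6,5)_8 → 6² + 5² = 36 + 25 = 61
61 = (7,5)_8 → 7² + 5² = 49 + 25 = 74
74 = (1,1,2)_8 → 1² + 1² + 2² = 1 + 1 + 4 = 6
6 = (6)_8 → 6² = 36
36 = (4,4)_8 → 4² + 4² = 16 + 16 = 32
32 = (4,0)_8 → 4² + 0² = 16 + 0 = 16
16 = (2,0)_8 → 2² + 0² = 4 + 0 = 4
4 = (4)_8 → 4² = 16  — 16 already seen; the sequence cycles without reaching 1.

not base-8 happy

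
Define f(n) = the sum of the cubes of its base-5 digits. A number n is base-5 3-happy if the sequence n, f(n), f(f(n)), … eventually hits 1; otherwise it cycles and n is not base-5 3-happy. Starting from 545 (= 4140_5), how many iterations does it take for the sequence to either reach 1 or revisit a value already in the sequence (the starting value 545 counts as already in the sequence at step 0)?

5

545 = (4,1,4,0)_5 → 4³ + 1³ + 4³ + 0³ = 64 + 1 + 64 + 0 = 129
129 = (1,0,0,4)_5 → 1³ + 0³ + 0³ + 4³ = 1 + 0 + 0 + 64 = 65
65 = (2,3,0)_5 → 2³ + 3³ + 0³ = 8 + 27 + 0 = 35
35 = (1,2,0)_5 → 1³ + 2³ + 0³ = 1 + 8 + 0 = 9
9 = (1,4)_5 → 1³ + 4³ = 1 + 64 = 65  — 65 repeats.
That took 5 steps.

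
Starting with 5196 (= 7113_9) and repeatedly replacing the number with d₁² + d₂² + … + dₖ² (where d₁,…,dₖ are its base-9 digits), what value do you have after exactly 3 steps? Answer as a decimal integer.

64

5196 = (7,1,1,3)_9 → 7² + 1² + 1² + 3² = 60
60 = (6,6)_9 → 6² + 6² = 72
72 = (8,0)_9 → 8² + 0² = 64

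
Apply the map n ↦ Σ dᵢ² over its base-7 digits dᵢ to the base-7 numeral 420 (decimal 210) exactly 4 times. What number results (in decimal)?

2

210 = (4,2,0)_7 → 20
20 = (2,6)_7 → 40
40 = (5,5)_7 → 50
50 = (1,0,1)_7 → 2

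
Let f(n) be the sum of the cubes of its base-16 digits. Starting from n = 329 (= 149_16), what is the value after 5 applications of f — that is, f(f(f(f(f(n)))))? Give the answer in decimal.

8

329 = (1,4,9)_16 → 794
794 = (3,1,10)_16 → 1028
1028 = (4,0,4)_16 → 128
128 = (8,0)_16 → 512
512 = (2,0,0)_16 → 8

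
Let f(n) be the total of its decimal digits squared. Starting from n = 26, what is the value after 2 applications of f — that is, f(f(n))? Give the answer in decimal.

26 → 2² + 6² = 40
40 → 4² + 0² = 16

16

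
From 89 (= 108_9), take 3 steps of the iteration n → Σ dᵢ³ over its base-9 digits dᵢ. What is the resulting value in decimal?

89 = (1,0,8)_9 → 1³ + 0³ + 8³ = 1 + 0 + 512 = 513
513 = (6,3,0)_9 → 6³ + 3³ + 0³ = 216 + 27 + 0 = 243
243 = (3,0,0)_9 → 3³ + 0³ + 0³ = 27 + 0 + 0 = 27

27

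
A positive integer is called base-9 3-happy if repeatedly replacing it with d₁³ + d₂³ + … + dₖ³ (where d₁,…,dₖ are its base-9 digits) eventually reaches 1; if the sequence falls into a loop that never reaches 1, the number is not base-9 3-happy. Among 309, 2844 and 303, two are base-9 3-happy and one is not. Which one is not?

309: 309 → 397 → 577 → 345 → 99 → 9 → 1  — reaches 1 (base-9 3-happy)
2844: 2844 → 540 → 432 → 152 → 856 → 128 → 134 → 638 → 1198 → 470 → 476 → 980 → 540  — repeats 540 (not base-9 3-happy)
303: 303 → 459 → 341 → 577 → 345 → 99 → 9 → 1  — reaches 1 (base-9 3-happy)

2844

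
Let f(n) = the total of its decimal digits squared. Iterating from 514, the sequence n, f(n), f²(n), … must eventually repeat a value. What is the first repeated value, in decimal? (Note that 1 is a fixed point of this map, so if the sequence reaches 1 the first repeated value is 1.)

42

514 → 5² + 1² + 4² = 42
42 → 4² + 2² = 20
20 → 2² + 0² = 4
4 → 4² = 16
16 → 1² + 6² = 37
37 → 3² + 7² = 58
58 → 5² + 8² = 89
89 → 8² + 9² = 145
145 → 1² + 4² + 5² = 42  — 42 already appeared earlier.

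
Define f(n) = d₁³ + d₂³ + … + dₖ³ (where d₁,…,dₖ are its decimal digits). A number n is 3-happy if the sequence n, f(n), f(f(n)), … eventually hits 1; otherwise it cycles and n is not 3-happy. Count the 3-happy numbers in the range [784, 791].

1

784: 784 → 919 → 1459 → 919  — not 3-happy
785: 785 → 980 → 1241 → 74 → 407 → 407  — not 3-happy
786: 786 → 1071 → 345 → 216 → 225 → 141 → 66 → 432 → 99 → 1458 → 702 → 351 → 153 → 153  — not 3-happy
787: 787 → 1198 → 1243 → 100 → 1  — 3-happy
788: 788 → 1367 → 587 → 980 → 1241 → 74 → 407 → 407  — not 3-happy
789: 789 → 1584 → 702 → 351 → 153 → 153  — not 3-happy
790: 790 → 1072 → 352 → 160 → 217 → 352  — not 3-happy
791: 791 → 1073 → 371 → 371  — not 3-happy
3-happy: 787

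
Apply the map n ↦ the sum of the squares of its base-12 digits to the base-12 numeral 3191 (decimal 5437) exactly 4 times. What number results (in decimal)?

164

5437 = (3,1,9,1)_12 → 3² + 1² + 9² + 1² = 92
92 = (7,8)_12 → 7² + 8² = 113
113 = (9,5)_12 → 9² + 5² = 106
106 = (8,10)_12 → 8² + 10² = 164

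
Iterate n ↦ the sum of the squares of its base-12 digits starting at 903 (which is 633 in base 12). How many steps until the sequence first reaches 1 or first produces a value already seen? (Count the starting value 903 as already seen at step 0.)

10

903 = (6,3,3)_12 → 6² + 3² + 3² = 54
54 = (4,6)_12 → 4² + 6² = 52
52 = (4,4)_12 → 4² + 4² = 32
32 = (2,8)_12 → 2² + 8² = 68
68 = (5,8)_12 → 5² + 8² = 89
89 = (7,5)_12 → 7² + 5² = 74
74 = (6,2)_12 → 6² + 2² = 40
40 = (3,4)_12 → 3² + 4² = 25
25 = (2,1)_12 → 2² + 1² = 5
5 = (5)_12 → 5² = 25  — 25 repeats.
That took 10 steps.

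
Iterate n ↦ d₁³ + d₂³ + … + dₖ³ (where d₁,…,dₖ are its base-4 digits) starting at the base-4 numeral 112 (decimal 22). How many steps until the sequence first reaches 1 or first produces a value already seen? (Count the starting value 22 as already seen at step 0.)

3

22 = (1,1,2)_4 → 1³ + 1³ + 2³ = 1 + 1 + 8 = 10
10 = (2,2)_4 → 2³ + 2³ = 8 + 8 = 16
16 = (1,0,0)_4 → 1³ + 0³ + 0³ = 1 + 0 + 0 = 1  — reached 1.
That took 3 steps.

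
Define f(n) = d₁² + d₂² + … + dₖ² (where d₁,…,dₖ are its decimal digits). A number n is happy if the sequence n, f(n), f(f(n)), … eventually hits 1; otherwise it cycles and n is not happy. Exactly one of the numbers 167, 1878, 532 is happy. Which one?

167: 167 → 86 → 100 → 1  — reaches 1 (happy)
1878: 1878 → 178 → 114 → 18 → 65 → 61 → 37 → 58 → 89 → 145 → 42 → 20 → 4 → 16 → 37  — repeats 37 (not happy)
532: 532 → 38 → 73 → 58 → 89 → 145 → 42 → 20 → 4 → 16 → 37 → 58  — repeats 58 (not happy)

167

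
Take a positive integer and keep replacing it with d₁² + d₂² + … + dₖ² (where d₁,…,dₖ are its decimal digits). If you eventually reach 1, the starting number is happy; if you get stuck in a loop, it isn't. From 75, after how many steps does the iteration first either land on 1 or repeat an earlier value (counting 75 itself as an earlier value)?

75 → 7² + 5² = 74
74 → 7² + 4² = 65
65 → 6² + 5² = 61
61 → 6² + 1² = 37
37 → 3² + 7² = 58
58 → 5² + 8² = 89
89 → 8² + 9² = 145
145 → 1² + 4² + 5² = 42
42 → 4² + 2² = 20
20 → 2² + 0² = 4
4 → 4² = 16
16 → 1² + 6² = 37  — 37 repeats.
That took 12 steps.

12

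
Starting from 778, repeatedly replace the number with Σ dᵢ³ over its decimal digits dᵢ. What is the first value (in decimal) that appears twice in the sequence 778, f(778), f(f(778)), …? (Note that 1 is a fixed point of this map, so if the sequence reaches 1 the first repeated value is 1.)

1

778 → 7³ + 7³ + 8³ = 1198
1198 → 1³ + 1³ + 9³ + 8³ = 1243
1243 → 1³ + 2³ + 4³ + 3³ = 100
100 → 1³ + 0³ + 0³ = 1  — reached the fixed point 1.
1 → 1, so 1 is the first repeated value.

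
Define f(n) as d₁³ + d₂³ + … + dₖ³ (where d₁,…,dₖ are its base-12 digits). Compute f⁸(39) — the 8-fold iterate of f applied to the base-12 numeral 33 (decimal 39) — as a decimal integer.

368

39 = (3,3)_12 → 3³ + 3³ = 54
54 = (4,6)_12 → 4³ + 6³ = 280
280 = (1,11,4)_12 → 1³ + 11³ + 4³ = 1396
1396 = (9,8,4)_12 → 9³ + 8³ + 4³ = 1305
1305 = (9,0,9)_12 → 9³ + 0³ + 9³ = 1458
1458 = (10,1,6)_12 → 10³ + 1³ + 6³ = 1217
1217 = (8,5,5)_12 → 8³ + 5³ + 5³ = 762
762 = (5,3,6)_12 → 5³ + 3³ + 6³ = 368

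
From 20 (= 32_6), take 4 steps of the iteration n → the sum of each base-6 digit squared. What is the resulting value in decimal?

20 = (3,2)_6 → 3² + 2² = 9 + 4 = 13
13 = (2,1)_6 → 2² + 1² = 4 + 1 = 5
5 = (5)_6 → 5² = 25
25 = (4,1)_6 → 4² + 1² = 16 + 1 = 17

17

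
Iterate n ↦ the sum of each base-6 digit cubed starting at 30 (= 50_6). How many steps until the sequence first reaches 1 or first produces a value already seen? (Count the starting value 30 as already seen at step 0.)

30 = (5,0)_6 → 5³ + 0³ = 125 + 0 = 125
125 = (3,2,5)_6 → 3³ + 2³ + 5³ = 27 + 8 + 125 = 160
160 = (4,2,4)_6 → 4³ + 2³ + 4³ = 64 + 8 + 64 = 136
136 = (3,4,4)_6 → 3³ + 4³ + 4³ = 27 + 64 + 64 = 155
155 = (4,1,5)_6 → 4³ + 1³ + 5³ = 64 + 1 + 125 = 190
190 = (5,1,4)_6 → 5³ + 1³ + 4³ = 125 + 1 + 64 = 190  — 190 repeats.
That took 6 steps.

6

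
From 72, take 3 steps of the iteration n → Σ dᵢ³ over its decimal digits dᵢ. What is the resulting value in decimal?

72 → 7³ + 2³ = 343 + 8 = 351
351 → 3³ + 5³ + 1³ = 27 + 125 + 1 = 153
153 → 1³ + 5³ + 3³ = 1 + 125 + 27 = 153

153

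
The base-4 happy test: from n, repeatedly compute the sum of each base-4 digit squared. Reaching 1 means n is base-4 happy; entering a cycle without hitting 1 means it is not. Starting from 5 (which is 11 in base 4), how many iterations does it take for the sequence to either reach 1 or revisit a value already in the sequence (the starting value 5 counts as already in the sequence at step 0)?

3

5 = (1,1)_4 → 1² + 1² = 1 + 1 = 2
2 = (2)_4 → 2² = 4
4 = (1,0)_4 → 1² + 0² = 1 + 0 = 1  — reached 1.
That took 3 steps.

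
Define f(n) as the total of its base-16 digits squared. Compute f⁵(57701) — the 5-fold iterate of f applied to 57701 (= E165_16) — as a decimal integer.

57701 = (14,1,6,5)_16 → 14² + 1² + 6² + 5² = 196 + 1 + 36 + 25 = 258
258 = (1,0,2)_16 → 1² + 0² + 2² = 1 + 0 + 4 = 5
5 = (5)_16 → 5² = 25
25 = (1,9)_16 → 1² + 9² = 1 + 81 = 82
82 = (5,2)_16 → 5² + 2² = 25 + 4 = 29

29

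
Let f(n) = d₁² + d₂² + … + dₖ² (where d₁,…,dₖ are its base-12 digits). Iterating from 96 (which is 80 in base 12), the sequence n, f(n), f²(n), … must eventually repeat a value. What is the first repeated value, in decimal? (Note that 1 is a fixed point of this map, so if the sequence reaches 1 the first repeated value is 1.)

64

96 = (8,0)_12 → 8² + 0² = 64
64 = (5,4)_12 → 5² + 4² = 41
41 = (3,5)_12 → 3² + 5² = 34
34 = (2,10)_12 → 2² + 10² = 104
104 = (8,8)_12 → 8² + 8² = 128
128 = (10,8)_12 → 10² + 8² = 164
164 = (1,1,8)_12 → 1² + 1² + 8² = 66
66 = (5,6)_12 → 5² + 6² = 61
61 = (5,1)_12 → 5² + 1² = 26
26 = (2,2)_12 → 2² + 2² = 8
8 = (8)_12 → 8² = 64  — 64 already appeared earlier.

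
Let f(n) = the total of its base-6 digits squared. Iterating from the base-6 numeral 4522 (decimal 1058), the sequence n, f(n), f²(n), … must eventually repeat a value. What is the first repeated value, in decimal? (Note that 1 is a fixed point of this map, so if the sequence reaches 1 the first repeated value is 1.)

1

1058 = (4,5,2,2)_6 → 4² + 5² + 2² + 2² = 16 + 25 + 4 + 4 = 49
49 = (1,2,1)_6 → 1² + 2² + 1² = 1 + 4 + 1 = 6
6 = (1,0)_6 → 1² + 0² = 1 + 0 = 1  — reached the fixed point 1.
1 → 1, so 1 is the first repeated value.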